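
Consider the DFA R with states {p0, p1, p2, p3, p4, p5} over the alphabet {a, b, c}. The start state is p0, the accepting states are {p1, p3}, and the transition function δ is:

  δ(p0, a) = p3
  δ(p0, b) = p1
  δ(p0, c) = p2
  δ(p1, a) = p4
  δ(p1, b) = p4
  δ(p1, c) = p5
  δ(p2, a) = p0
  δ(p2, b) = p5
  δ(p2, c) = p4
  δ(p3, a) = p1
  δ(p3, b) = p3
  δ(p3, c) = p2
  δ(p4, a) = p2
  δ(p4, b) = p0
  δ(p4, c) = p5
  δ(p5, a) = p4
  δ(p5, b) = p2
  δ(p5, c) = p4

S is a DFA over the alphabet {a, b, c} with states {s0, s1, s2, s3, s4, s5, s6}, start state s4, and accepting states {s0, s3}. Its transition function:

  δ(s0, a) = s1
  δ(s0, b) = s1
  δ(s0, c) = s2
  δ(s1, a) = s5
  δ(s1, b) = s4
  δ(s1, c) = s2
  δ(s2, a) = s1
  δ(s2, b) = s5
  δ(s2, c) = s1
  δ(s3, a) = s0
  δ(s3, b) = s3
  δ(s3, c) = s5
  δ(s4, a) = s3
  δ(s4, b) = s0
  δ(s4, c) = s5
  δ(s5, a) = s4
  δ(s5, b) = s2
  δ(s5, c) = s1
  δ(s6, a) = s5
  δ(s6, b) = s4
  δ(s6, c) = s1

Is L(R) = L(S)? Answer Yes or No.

Exploring the product automaton R × S from the start pair (p0, s4), following both machines on each input symbol, reaches 6 state pairs: (p0, s4), (p3, s3), (p1, s0), (p2, s5), (p4, s1), (p5, s2).
R accepts in {p1, p3} and S accepts in {s0, s3}. In every reachable pair the two components are either both accepting — (p3, s3), (p1, s0) — or both non-accepting, so no string is accepted by exactly one of the machines: L(R) \ L(S) and L(S) \ L(R) are both empty.
Hence every string is accepted by R iff it is accepted by S, and the two languages coincide.

Yes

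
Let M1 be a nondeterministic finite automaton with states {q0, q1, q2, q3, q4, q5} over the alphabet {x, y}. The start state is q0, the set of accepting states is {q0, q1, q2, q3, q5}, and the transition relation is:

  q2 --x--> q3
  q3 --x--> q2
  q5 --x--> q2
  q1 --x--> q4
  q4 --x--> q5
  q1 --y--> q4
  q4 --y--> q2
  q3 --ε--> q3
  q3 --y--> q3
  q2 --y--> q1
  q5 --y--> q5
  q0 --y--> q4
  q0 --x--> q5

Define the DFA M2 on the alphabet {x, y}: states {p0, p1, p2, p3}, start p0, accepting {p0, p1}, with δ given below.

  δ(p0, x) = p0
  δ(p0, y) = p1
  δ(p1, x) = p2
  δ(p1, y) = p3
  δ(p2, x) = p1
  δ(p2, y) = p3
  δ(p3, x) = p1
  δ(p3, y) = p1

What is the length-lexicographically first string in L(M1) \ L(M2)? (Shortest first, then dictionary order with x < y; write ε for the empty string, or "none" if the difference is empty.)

yx

The string yx is accepted by M1 but not by M2.
No shorter string lies in the difference, and yx is the lexicographically first length-2 string in L(M1) \ L(M2).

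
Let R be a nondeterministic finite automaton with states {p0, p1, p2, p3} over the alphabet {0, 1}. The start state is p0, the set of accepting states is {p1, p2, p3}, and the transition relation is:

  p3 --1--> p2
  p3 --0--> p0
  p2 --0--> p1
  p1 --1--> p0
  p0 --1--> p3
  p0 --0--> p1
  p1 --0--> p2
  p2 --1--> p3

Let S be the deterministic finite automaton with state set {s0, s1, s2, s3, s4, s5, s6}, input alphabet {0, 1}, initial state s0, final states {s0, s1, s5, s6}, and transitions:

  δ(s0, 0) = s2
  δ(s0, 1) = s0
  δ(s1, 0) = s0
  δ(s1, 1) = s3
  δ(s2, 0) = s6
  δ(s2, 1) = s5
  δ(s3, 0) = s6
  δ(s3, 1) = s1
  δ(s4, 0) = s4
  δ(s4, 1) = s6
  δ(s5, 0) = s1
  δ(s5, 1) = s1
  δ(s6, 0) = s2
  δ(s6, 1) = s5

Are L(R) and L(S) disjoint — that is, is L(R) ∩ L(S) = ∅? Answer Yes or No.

No

The string 1 is accepted by both R and S.
Hence L(R) ∩ L(S) ≠ ∅.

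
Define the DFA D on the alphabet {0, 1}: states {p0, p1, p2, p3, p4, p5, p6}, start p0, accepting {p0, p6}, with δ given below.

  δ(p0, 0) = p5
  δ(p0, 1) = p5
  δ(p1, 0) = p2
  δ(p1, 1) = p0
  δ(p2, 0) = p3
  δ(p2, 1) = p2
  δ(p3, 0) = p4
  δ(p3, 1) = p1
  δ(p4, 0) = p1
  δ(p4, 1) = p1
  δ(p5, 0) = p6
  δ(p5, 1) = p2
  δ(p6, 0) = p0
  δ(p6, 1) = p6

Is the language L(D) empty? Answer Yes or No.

The empty string ε is accepted: the run p0 ends in the accepting state p0.
Since at least one string is accepted, L(D) is not empty.

No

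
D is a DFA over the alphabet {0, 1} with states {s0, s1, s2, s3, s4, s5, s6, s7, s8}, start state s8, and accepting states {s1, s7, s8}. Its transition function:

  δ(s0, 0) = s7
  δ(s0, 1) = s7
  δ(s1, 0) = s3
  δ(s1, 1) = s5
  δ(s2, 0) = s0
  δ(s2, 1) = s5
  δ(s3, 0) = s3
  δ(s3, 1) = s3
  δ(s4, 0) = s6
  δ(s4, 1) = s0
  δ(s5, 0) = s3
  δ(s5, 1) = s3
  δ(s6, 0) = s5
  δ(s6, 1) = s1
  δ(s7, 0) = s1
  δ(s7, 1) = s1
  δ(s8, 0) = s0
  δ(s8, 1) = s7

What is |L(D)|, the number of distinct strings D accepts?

10

The useful subgraph on states {s0, s1, s7, s8} is acyclic, so L(D) is finite; the longest accepting path visits 4 useful states, giving maximum string length 3.
Counting accepting paths from s8 by length: 1 of length 0, 1 of length 1, 4 of length 2, 4 of length 3. Total 10.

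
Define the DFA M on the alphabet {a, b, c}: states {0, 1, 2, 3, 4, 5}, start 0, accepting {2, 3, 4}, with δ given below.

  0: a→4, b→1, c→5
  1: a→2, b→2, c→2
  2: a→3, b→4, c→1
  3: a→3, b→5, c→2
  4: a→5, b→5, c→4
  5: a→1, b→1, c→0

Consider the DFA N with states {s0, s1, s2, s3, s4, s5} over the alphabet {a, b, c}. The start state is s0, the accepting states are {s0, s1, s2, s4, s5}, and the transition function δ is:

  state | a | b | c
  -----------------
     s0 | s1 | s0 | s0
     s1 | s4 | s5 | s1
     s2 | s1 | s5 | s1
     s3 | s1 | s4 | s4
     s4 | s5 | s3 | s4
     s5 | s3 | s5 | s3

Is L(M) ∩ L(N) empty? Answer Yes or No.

No

The string a is accepted by both M and N.
Hence L(M) ∩ L(N) ≠ ∅.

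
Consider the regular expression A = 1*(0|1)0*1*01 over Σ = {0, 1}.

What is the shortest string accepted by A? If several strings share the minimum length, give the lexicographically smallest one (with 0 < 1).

By inspection of the expression, no string of length less than 3 matches, and 001 is the lexicographically first match of length 3.

001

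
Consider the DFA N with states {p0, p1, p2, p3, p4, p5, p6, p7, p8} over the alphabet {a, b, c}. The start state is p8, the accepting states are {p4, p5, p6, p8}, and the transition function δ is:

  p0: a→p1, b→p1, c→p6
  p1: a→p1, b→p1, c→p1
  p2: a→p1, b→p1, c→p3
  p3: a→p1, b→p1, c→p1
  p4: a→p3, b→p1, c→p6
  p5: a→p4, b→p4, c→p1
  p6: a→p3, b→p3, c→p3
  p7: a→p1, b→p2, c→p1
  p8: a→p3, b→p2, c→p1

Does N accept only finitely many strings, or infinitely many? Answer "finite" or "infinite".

finite

The useful states (reachable from p8 and able to reach an accepting state) are {p8}.
Restricted to these states the transition graph has no cycle, so every accepting path has bounded length and L is finite.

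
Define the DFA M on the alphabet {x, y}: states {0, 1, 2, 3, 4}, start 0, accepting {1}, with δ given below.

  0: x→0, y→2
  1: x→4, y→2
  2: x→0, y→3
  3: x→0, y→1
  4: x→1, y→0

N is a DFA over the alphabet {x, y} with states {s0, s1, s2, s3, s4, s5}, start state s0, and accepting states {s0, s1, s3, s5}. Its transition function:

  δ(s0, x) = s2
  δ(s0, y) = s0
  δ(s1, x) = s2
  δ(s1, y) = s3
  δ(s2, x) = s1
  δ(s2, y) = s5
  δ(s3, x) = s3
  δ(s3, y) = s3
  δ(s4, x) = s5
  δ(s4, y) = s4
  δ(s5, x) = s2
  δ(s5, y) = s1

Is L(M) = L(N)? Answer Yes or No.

The empty string ε is accepted by N but rejected by M.
So L(M) ≠ L(N).

No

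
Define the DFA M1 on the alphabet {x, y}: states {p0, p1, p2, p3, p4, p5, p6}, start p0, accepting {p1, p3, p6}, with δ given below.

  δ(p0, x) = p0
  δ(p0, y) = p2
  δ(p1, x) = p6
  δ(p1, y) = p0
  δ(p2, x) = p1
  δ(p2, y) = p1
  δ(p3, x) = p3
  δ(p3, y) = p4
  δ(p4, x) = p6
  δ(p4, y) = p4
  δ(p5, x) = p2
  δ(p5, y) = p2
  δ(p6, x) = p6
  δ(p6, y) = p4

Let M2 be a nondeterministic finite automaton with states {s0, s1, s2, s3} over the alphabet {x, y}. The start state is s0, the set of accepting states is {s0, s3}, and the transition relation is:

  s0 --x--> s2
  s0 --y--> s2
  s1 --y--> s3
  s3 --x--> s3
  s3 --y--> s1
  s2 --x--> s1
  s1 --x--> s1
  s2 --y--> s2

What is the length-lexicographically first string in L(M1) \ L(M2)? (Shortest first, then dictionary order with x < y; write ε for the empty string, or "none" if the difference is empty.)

yx

The string yx is accepted by M1 but not by M2.
No shorter string lies in the difference, and yx is the lexicographically first length-2 string in L(M1) \ L(M2).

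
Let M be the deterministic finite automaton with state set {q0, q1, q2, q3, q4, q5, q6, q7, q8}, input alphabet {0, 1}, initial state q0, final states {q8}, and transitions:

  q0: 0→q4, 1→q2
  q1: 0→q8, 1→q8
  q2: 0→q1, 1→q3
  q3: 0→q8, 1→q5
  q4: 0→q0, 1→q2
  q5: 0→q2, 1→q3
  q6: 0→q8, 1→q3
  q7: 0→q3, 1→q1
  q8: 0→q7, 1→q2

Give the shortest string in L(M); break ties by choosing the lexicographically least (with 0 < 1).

A breadth-first search from q0 reaches an accepting state first via the path q0 → q2 → q1 → q8 on input 100.
No string of length < 3 is accepted (BFS exhausts all shorter strings without reaching an accepting state), and 100 is the lexicographically least accepting string of length 3.

100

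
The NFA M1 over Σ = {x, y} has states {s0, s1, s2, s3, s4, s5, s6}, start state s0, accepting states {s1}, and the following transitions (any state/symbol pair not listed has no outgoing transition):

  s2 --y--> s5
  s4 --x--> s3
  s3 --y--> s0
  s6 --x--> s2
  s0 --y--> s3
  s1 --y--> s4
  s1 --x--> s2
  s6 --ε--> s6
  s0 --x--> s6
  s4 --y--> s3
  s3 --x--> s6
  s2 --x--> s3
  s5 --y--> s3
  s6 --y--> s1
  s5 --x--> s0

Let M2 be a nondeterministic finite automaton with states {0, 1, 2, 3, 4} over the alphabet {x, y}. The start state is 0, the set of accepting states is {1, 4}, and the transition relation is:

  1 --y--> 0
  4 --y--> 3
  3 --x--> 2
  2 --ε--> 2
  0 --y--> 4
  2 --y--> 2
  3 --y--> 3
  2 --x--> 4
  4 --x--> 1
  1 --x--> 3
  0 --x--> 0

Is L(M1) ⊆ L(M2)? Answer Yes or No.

The string yxy is in L(M1) but not in L(M2).
So L(M1) ⊄ L(M2).

No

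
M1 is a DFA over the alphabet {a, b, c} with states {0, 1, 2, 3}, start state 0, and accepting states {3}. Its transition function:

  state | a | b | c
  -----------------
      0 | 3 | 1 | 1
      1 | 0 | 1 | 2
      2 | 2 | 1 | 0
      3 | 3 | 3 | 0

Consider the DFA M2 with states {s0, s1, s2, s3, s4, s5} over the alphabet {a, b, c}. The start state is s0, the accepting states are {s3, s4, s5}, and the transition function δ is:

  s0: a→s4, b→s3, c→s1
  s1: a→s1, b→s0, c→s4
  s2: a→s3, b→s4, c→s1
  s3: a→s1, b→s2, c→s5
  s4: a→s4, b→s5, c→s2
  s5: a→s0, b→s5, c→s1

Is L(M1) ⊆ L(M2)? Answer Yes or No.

No

The string aba is in L(M1) but not in L(M2).
So L(M1) ⊄ L(M2).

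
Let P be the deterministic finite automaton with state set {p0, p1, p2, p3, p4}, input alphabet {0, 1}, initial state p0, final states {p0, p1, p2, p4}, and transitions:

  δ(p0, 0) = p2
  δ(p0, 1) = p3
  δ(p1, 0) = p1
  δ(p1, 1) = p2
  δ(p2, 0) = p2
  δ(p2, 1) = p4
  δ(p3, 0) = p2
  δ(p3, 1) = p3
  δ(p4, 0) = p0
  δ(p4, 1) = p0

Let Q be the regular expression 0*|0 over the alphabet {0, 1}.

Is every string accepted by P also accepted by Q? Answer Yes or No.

The string 01 is in L(P) but not in L(Q).
So L(P) ⊄ L(Q).

No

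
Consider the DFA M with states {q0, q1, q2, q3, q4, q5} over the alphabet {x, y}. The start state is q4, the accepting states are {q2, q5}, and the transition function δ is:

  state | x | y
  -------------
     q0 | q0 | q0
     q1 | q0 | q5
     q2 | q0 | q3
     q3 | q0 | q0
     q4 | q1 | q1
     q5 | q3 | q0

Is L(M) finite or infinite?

The useful states (reachable from q4 and able to reach an accepting state) are {q1, q4, q5}.
Restricted to these states the transition graph has no cycle, so every accepting path has bounded length and L is finite.

finite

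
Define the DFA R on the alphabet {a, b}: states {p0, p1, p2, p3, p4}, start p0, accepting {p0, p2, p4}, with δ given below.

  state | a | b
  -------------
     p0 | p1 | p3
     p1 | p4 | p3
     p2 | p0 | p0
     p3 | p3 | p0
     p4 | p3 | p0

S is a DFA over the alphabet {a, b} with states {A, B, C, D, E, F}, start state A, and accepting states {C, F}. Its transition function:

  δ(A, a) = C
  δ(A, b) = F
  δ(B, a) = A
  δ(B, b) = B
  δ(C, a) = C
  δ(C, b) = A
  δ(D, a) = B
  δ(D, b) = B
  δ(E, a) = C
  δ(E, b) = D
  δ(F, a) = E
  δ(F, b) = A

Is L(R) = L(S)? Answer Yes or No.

The empty string ε is accepted by R but rejected by S.
So L(R) ≠ L(S).

No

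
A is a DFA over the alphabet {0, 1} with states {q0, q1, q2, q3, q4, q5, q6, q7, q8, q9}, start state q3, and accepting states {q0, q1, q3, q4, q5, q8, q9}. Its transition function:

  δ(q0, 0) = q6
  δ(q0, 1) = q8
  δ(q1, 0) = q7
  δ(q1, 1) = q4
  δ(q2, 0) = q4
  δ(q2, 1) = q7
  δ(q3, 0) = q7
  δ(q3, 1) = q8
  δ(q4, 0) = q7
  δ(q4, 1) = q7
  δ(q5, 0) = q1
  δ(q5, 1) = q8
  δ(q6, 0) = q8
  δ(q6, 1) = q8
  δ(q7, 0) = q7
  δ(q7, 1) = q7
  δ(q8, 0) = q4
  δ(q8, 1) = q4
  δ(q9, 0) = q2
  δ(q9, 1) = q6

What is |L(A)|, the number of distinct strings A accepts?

4

The useful subgraph on states {q3, q4, q8} is acyclic, so L(A) is finite; the longest accepting path visits 3 useful states, giving maximum string length 2.
Counting accepting paths from q3 by length: 1 of length 0, 1 of length 1, 2 of length 2. Total 4.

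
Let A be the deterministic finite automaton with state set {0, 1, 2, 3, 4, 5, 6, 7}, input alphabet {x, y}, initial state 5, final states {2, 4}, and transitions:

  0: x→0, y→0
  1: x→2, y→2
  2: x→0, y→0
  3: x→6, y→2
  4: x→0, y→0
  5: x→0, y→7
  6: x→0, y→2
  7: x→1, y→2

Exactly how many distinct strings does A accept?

3

The useful subgraph on states {1, 2, 5, 7} is acyclic, so L(A) is finite; the longest accepting path visits 4 useful states, giving maximum string length 3.
Counting accepting paths from 5 by length: 1 of length 2, 2 of length 3. Total 3.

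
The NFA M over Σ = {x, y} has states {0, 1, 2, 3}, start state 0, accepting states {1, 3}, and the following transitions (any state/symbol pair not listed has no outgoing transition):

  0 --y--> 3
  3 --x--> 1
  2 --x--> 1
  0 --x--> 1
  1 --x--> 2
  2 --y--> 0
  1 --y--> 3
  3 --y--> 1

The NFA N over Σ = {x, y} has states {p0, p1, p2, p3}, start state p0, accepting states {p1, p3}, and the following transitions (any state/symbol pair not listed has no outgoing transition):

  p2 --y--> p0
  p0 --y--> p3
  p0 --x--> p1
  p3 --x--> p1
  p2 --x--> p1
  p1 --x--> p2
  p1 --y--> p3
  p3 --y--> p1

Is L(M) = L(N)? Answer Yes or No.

Yes

Exploring the product automaton M × N from the start pair (0, p0), following both machines on each input symbol, reaches 4 state pairs: (0, p0), (1, p1), (3, p3), (2, p2).
M accepts in {1, 3} and N accepts in {p1, p3}. In every reachable pair the two components are either both accepting — (1, p1), (3, p3) — or both non-accepting, so no string is accepted by exactly one of the machines: L(M) \ L(N) and L(N) \ L(M) are both empty.
Hence every string is accepted by M iff it is accepted by N, and the two languages coincide.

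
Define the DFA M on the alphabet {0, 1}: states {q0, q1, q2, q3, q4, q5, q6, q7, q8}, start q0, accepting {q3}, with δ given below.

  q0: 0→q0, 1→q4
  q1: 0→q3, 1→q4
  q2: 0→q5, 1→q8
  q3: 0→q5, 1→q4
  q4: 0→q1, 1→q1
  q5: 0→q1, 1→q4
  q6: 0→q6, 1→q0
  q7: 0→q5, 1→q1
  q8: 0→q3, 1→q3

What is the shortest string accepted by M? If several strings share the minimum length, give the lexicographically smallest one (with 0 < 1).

A breadth-first search from q0 reaches an accepting state first via the path q0 → q4 → q1 → q3 on input 100.
No string of length < 3 is accepted (BFS exhausts all shorter strings without reaching an accepting state), and 100 is the lexicographically least accepting string of length 3.

100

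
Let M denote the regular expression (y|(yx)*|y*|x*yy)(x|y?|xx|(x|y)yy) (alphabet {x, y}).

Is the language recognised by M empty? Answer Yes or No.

No

The empty string ε matches the expression, so it belongs to L(M).
Since L(M) contains at least one string, it is not empty.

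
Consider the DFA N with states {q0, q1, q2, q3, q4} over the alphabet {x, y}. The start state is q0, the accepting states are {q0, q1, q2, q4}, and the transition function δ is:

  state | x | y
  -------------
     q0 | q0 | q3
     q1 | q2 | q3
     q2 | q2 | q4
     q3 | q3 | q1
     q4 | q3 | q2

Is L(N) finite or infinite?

State q0 is reachable from the start and can reach an accepting state, and it lies on the cycle q0 → q0.
Traversing that cycle any number of times yields accepted strings of unbounded length, so the language is infinite.

infinite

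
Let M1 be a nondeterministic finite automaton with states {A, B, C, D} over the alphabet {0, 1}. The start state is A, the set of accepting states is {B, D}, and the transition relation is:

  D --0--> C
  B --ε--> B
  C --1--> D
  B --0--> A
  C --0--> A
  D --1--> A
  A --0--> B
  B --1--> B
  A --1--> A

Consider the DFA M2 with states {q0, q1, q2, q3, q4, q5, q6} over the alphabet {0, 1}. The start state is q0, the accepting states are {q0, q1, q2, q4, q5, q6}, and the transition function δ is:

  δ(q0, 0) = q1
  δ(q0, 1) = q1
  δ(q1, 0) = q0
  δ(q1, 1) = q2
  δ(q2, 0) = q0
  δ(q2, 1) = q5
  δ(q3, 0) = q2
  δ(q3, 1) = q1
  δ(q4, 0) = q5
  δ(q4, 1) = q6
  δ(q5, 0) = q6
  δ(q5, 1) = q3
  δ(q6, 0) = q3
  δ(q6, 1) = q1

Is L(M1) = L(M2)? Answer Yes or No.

The string 0111 is accepted by M1 but rejected by M2.
So L(M1) ≠ L(M2).

No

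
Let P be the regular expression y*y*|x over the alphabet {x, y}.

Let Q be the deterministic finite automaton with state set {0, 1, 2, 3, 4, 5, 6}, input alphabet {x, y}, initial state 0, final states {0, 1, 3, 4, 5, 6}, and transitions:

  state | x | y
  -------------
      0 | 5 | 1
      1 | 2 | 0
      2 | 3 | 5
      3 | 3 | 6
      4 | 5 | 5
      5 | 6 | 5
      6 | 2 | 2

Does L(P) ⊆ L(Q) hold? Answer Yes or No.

Converting the expression P to a DFA (subset construction, then merging equivalent states) gives the minimal DFA with states {p0, p1, p2, p3}, start state p0, accepting states {p0, p1, p2} and transitions p0: x→p1, y→p2; p1: x→p3, y→p3; p2: x→p3, y→p2; p3: x→p3, y→p3.
Exploring the product automaton P × Q from the start pair (p0, 0), following both machines on each input symbol, reaches 8 state pairs: (p0, 0), (p1, 5), (p2, 1), (p3, 6), (p3, 5), (p3, 2), (p2, 0), (p3, 3).
P accepts in {p0, p1, p2} and Q accepts in {0, 1, 3, 4, 5, 6}. The reachable pairs whose P-component is accepting are (p0, 0), (p1, 5), (p2, 1), (p2, 0); in each of them the Q-component is accepting too, so the product for L(P) \ L(Q) (P-component accepting, Q-component rejecting) has no reachable accepting pair and the difference is empty.
Hence every string in L(P) is also in L(Q).

Yes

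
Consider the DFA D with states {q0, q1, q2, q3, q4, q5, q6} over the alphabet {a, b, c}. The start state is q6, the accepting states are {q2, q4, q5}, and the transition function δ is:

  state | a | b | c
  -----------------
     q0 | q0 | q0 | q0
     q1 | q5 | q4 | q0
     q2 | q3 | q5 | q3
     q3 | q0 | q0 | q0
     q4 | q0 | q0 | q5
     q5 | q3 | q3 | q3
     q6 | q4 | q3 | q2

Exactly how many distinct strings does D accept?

4

The useful subgraph on states {q2, q4, q5, q6} is acyclic, so L(D) is finite; the longest accepting path visits 3 useful states, giving maximum string length 2.
Counting accepting paths from q6 by length: 2 of length 1, 2 of length 2. Total 4.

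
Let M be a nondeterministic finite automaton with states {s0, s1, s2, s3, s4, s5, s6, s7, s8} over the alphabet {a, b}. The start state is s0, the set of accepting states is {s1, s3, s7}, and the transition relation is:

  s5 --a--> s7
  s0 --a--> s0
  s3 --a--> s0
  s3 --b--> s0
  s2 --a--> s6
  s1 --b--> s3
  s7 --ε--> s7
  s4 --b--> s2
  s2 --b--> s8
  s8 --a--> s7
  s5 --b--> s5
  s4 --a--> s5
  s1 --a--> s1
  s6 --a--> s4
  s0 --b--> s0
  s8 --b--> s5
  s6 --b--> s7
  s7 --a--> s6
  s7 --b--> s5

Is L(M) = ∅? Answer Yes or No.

Yes

The states reachable from the start state are {s0}.
None of the accepting states {s1, s3, s7} is reachable, so no string is accepted and L(M) = ∅.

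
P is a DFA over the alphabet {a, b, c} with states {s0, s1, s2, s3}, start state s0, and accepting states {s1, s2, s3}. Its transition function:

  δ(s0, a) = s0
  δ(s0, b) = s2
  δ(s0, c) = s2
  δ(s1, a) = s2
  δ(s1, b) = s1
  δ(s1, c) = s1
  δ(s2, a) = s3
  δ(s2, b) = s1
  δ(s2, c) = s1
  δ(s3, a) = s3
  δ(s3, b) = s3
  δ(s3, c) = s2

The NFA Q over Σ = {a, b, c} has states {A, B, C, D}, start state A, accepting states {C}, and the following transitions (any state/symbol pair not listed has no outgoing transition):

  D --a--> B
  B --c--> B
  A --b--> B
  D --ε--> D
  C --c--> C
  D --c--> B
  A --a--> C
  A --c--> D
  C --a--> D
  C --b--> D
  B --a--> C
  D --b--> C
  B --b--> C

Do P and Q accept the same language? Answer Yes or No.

No

The string b is accepted by P but rejected by Q.
So L(P) ≠ L(Q).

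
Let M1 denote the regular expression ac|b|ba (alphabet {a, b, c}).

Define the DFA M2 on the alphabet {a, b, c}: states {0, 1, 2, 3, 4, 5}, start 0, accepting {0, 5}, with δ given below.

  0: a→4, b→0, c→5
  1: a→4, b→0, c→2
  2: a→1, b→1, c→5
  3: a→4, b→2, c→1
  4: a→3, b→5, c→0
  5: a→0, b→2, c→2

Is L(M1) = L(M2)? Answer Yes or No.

The string ba is accepted by M1 but rejected by M2.
So L(M1) ≠ L(M2).

No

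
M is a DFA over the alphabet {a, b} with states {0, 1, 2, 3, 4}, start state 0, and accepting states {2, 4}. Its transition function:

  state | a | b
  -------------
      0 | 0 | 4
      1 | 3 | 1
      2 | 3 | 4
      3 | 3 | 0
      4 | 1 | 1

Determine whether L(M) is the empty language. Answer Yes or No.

No

The string b is accepted: the run 0 → 4 ends in the accepting state 4.
Since at least one string is accepted, L(M) is not empty.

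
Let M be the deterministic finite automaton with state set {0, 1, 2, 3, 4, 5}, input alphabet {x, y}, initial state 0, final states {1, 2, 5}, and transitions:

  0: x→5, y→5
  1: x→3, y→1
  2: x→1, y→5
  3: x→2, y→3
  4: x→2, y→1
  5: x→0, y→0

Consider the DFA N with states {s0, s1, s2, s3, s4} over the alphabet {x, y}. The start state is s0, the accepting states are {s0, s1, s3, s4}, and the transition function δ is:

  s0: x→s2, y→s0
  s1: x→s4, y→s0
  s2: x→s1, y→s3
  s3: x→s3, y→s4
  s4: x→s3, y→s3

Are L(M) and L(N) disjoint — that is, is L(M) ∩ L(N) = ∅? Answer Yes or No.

No

The string y is accepted by both M and N.
Hence L(M) ∩ L(N) ≠ ∅.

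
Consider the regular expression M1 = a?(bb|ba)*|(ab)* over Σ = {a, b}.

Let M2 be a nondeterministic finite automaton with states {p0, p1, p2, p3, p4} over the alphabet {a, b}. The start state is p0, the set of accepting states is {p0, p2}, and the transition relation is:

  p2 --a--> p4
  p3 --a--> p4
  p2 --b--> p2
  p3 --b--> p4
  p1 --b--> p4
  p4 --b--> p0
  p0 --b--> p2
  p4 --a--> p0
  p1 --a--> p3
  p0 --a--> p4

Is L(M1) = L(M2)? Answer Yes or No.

The string a is accepted by M1 but rejected by M2.
So L(M1) ≠ L(M2).

No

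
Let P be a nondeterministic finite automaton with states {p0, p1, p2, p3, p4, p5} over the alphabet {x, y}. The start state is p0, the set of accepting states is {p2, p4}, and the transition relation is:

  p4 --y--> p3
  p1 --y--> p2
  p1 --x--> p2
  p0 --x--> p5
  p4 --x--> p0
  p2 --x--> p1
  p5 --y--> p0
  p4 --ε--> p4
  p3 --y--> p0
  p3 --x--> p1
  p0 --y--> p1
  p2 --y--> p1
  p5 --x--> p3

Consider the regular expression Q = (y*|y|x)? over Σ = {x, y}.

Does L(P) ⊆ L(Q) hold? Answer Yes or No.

The string yx is in L(P) but not in L(Q).
So L(P) ⊄ L(Q).

No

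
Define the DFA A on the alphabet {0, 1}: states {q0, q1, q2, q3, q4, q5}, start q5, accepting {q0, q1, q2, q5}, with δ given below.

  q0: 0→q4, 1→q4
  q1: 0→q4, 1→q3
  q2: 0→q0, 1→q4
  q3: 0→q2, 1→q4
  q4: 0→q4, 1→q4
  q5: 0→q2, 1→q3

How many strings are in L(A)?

The useful subgraph on states {q0, q2, q3, q5} is acyclic, so L(A) is finite; the longest accepting path visits 4 useful states, giving maximum string length 3.
Counting accepting paths from q5 by length: 1 of length 0, 1 of length 1, 2 of length 2, 1 of length 3. Total 5.

5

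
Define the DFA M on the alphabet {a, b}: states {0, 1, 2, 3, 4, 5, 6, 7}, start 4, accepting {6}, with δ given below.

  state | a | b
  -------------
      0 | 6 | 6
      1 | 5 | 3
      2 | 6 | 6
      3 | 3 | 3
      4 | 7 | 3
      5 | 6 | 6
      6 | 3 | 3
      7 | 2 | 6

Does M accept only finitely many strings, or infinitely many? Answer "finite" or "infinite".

The useful states (reachable from 4 and able to reach an accepting state) are {2, 4, 6, 7}.
Restricted to these states the transition graph has no cycle, so every accepting path has bounded length and L is finite.

finite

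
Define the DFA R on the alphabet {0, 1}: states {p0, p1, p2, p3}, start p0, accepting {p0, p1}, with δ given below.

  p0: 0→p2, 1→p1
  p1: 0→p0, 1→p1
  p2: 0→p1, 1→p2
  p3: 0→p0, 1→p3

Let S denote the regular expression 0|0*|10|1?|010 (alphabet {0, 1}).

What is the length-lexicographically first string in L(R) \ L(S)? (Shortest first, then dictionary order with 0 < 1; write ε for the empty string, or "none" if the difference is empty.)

11

The string 11 is accepted by R but not by S.
No shorter string lies in the difference, and 11 is the lexicographically first length-2 string in L(R) \ L(S).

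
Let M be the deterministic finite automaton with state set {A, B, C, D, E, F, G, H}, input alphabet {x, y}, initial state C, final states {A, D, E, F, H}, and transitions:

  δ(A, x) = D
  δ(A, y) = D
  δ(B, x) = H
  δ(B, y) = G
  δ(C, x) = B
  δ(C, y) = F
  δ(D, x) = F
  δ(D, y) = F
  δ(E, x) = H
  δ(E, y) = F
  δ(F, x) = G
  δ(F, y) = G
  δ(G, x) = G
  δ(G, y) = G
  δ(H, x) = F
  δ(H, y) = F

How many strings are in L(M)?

The useful subgraph on states {B, C, F, H} is acyclic, so L(M) is finite; the longest accepting path visits 4 useful states, giving maximum string length 3.
Counting accepting paths from C by length: 1 of length 1, 1 of length 2, 2 of length 3. Total 4.

4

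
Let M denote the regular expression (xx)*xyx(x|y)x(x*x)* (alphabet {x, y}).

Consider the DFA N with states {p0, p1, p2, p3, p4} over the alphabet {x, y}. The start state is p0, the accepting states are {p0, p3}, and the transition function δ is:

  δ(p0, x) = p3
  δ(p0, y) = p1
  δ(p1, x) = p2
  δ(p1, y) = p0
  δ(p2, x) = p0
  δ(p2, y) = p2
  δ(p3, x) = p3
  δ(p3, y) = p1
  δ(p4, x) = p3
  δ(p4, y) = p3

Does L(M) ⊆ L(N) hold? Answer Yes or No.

Converting the expression M to a DFA (subset construction, then merging equivalent states) gives the minimal DFA with states {m0, m1, m2, m3, m4, m5, m6}, start state m0, accepting states {m6} and transitions m0: x→m1, y→m2; m1: x→m0, y→m3; m2: x→m2, y→m2; m3: x→m4, y→m2; m4: x→m5, y→m5; m5: x→m6, y→m2; m6: x→m6, y→m2.
Exploring the product automaton M × N from the start pair (m0, p0), following both machines on each input symbol, reaches 13 state pairs: (m0, p0), (m1, p3), (m2, p1), (m0, p3), (m3, p1), (m2, p2), (m2, p0), (m4, p2), (m2, p3), (m5, p0), (m5, p2), (m6, p3), (m6, p0).
M accepts in {m6} and N accepts in {p0, p3}. The reachable pairs whose M-component is accepting are (m6, p3), (m6, p0); in each of them the N-component is accepting too, so the product for L(M) \ L(N) (M-component accepting, N-component rejecting) has no reachable accepting pair and the difference is empty.
Hence every string in L(M) is also in L(N).

Yes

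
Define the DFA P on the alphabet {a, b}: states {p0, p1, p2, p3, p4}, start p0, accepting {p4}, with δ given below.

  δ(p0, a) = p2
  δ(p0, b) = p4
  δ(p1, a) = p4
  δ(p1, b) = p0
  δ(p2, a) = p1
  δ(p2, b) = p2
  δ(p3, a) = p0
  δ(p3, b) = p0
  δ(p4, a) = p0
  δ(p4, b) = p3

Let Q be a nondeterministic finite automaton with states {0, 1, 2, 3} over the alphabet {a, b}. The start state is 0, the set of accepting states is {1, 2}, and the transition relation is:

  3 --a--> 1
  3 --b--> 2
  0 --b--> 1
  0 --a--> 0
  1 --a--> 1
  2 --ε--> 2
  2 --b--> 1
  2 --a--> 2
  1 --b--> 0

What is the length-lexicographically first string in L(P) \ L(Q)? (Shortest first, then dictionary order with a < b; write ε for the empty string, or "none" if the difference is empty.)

The string aaa is accepted by P but not by Q.
No shorter string lies in the difference, and aaa is the lexicographically first length-3 string in L(P) \ L(Q).

aaa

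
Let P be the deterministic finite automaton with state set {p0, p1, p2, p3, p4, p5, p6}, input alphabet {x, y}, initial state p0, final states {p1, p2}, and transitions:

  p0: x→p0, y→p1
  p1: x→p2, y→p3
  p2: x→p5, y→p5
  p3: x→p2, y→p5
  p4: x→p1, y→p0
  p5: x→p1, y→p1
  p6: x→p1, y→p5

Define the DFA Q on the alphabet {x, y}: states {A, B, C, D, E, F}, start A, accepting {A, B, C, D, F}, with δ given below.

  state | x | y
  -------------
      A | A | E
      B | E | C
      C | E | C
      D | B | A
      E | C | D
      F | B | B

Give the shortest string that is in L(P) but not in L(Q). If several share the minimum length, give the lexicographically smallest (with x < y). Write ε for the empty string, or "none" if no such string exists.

y

The string y is accepted by P but not by Q.
No shorter string lies in the difference, and y is the lexicographically first length-1 string in L(P) \ L(Q).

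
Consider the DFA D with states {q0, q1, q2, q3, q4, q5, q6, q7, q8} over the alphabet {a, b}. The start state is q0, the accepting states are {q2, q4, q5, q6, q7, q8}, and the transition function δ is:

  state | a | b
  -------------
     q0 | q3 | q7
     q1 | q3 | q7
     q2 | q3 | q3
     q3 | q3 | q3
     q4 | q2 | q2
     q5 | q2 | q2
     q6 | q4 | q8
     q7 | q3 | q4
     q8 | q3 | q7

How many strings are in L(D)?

4

The useful subgraph on states {q0, q2, q4, q7} is acyclic, so L(D) is finite; the longest accepting path visits 4 useful states, giving maximum string length 3.
Counting accepting paths from q0 by length: 1 of length 1, 1 of length 2, 2 of length 3. Total 4.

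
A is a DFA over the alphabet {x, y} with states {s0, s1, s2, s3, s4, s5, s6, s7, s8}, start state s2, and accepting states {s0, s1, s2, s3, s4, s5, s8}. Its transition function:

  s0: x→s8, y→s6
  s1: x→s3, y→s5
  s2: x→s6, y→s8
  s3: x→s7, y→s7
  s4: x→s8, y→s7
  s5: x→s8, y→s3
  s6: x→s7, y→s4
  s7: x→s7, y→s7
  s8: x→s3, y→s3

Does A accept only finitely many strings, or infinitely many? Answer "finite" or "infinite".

The useful states (reachable from s2 and able to reach an accepting state) are {s2, s3, s4, s6, s8}.
Restricted to these states the transition graph has no cycle, so every accepting path has bounded length and L is finite.

finite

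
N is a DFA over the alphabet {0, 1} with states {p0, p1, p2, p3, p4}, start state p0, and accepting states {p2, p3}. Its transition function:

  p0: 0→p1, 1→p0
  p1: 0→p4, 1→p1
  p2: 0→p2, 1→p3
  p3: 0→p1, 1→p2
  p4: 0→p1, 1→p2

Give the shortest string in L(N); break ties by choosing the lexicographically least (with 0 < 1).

001

A breadth-first search from p0 reaches an accepting state first via the path p0 → p1 → p4 → p2 on input 001.
No string of length < 3 is accepted (BFS exhausts all shorter strings without reaching an accepting state), and 001 is the lexicographically least accepting string of length 3.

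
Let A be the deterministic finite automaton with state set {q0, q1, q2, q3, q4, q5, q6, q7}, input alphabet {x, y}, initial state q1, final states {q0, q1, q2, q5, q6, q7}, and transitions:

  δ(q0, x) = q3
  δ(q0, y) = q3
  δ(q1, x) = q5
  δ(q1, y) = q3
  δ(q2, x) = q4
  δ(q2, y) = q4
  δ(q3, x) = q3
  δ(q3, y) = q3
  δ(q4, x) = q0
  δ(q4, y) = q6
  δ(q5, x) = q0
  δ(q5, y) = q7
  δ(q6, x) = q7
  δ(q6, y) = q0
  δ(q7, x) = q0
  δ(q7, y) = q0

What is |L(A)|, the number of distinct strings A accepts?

6

The useful subgraph on states {q0, q1, q5, q7} is acyclic, so L(A) is finite; the longest accepting path visits 4 useful states, giving maximum string length 3.
Counting accepting paths from q1 by length: 1 of length 0, 1 of length 1, 2 of length 2, 2 of length 3. Total 6.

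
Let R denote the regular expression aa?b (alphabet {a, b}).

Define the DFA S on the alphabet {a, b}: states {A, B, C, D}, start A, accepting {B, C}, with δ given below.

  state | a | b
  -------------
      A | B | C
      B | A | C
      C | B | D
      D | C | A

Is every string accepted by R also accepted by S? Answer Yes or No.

Converting the expression R to a DFA (subset construction, then merging equivalent states) gives the minimal DFA with states {r0, r1, r2, r3, r4}, start state r0, accepting states {r4} and transitions r0: a→r1, b→r2; r1: a→r3, b→r4; r2: a→r2, b→r2; r3: a→r2, b→r4; r4: a→r2, b→r2.
Exploring the product automaton R × S from the start pair (r0, A), following both machines on each input symbol, reaches 8 state pairs: (r0, A), (r1, B), (r2, C), (r3, A), (r4, C), (r2, B), (r2, D), (r2, A).
R accepts in {r4} and S accepts in {B, C}. The reachable pairs whose R-component is accepting are (r4, C); in each of them the S-component is accepting too, so the product for L(R) \ L(S) (R-component accepting, S-component rejecting) has no reachable accepting pair and the difference is empty.
Hence every string in L(R) is also in L(S).

Yes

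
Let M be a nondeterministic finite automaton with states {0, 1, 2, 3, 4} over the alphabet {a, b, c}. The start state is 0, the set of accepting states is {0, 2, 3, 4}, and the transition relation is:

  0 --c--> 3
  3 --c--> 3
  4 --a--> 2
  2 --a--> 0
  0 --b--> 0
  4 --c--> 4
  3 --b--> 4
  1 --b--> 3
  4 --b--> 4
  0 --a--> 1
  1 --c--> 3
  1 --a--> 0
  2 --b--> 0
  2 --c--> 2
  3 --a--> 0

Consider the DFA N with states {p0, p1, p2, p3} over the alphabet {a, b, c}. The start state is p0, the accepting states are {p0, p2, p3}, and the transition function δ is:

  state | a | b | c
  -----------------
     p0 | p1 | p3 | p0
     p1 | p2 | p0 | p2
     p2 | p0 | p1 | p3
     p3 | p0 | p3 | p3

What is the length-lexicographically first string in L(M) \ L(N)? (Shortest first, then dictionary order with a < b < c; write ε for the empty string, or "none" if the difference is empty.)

ca

The string ca is accepted by M but not by N.
No shorter string lies in the difference, and ca is the lexicographically first length-2 string in L(M) \ L(N).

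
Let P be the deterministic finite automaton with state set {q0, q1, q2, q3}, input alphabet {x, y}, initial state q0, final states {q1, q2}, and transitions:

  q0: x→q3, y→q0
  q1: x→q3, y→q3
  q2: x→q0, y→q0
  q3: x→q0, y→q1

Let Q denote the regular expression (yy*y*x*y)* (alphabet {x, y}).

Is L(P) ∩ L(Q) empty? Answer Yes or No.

No

The string yxy is accepted by both P and Q.
Hence L(P) ∩ L(Q) ≠ ∅.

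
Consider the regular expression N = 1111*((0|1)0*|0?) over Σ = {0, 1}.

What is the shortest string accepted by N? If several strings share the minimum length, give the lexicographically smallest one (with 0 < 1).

By inspection of the expression, no string of length less than 3 matches, and 111 is the lexicographically first match of length 3.

111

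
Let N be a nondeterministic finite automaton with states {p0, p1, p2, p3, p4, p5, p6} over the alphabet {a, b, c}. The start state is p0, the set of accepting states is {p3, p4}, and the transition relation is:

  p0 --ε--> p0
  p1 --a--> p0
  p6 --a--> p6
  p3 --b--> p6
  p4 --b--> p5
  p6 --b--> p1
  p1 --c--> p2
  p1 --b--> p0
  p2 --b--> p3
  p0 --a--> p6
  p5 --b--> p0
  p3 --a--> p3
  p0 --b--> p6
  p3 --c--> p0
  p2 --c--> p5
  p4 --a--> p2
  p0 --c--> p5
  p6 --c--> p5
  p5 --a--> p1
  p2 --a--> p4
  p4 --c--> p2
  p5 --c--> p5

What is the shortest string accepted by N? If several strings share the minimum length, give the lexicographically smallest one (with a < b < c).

abca

A breadth-first search from p0 reaches an accepting state first via the path p0 → p6 → p1 → p2 → p4 on input abca.
No string of length < 4 is accepted (BFS exhausts all shorter strings without reaching an accepting state), and abca is the lexicographically least accepting string of length 4.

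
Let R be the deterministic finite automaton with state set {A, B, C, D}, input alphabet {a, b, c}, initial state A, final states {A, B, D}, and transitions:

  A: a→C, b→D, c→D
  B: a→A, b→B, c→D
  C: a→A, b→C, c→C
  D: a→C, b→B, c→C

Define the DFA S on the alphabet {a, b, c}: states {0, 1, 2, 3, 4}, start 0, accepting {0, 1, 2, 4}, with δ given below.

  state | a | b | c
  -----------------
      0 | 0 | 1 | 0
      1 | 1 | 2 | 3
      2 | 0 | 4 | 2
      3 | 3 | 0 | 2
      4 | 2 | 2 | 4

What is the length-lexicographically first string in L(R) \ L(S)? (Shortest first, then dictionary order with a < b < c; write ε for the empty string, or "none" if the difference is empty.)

The string bca is accepted by R but not by S.
No shorter string lies in the difference, and bca is the lexicographically first length-3 string in L(R) \ L(S).

bca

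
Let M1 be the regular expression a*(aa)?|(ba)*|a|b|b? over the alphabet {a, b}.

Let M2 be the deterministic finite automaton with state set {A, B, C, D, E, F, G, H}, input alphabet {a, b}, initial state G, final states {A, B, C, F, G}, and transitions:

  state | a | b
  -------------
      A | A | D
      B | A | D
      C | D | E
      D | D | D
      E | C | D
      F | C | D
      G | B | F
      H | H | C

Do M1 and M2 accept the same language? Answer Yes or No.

Yes

Converting the expression M1 to a DFA (subset construction, then merging equivalent states) gives the minimal DFA with states {r0, r1, r2, r3, r4, r5}, start state r0, accepting states {r0, r1, r2, r4} and transitions r0: a→r1, b→r2; r1: a→r1, b→r3; r2: a→r4, b→r3; r3: a→r3, b→r3; r4: a→r3, b→r5; r5: a→r4, b→r3.
Exploring the product automaton M1 × M2 from the start pair (r0, G), following both machines on each input symbol, reaches 7 state pairs: (r0, G), (r1, B), (r2, F), (r1, A), (r3, D), (r4, C), (r5, E).
M1 accepts in {r0, r1, r2, r4} and M2 accepts in {A, B, C, F, G}. In every reachable pair the two components are either both accepting — (r0, G), (r1, B), (r2, F), (r1, A), (r4, C) — or both non-accepting, so no string is accepted by exactly one of the machines: L(M1) \ L(M2) and L(M2) \ L(M1) are both empty.
Hence every string is accepted by M1 iff it is accepted by M2, and the two languages coincide.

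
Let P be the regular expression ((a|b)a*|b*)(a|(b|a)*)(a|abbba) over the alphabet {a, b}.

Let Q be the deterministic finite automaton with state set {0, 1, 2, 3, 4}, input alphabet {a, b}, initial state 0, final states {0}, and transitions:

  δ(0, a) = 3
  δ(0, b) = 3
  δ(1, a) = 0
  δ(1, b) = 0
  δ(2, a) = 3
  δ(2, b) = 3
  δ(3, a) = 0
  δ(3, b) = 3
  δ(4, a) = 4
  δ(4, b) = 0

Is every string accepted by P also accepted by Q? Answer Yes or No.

The string a is in L(P) but not in L(Q).
So L(P) ⊄ L(Q).

No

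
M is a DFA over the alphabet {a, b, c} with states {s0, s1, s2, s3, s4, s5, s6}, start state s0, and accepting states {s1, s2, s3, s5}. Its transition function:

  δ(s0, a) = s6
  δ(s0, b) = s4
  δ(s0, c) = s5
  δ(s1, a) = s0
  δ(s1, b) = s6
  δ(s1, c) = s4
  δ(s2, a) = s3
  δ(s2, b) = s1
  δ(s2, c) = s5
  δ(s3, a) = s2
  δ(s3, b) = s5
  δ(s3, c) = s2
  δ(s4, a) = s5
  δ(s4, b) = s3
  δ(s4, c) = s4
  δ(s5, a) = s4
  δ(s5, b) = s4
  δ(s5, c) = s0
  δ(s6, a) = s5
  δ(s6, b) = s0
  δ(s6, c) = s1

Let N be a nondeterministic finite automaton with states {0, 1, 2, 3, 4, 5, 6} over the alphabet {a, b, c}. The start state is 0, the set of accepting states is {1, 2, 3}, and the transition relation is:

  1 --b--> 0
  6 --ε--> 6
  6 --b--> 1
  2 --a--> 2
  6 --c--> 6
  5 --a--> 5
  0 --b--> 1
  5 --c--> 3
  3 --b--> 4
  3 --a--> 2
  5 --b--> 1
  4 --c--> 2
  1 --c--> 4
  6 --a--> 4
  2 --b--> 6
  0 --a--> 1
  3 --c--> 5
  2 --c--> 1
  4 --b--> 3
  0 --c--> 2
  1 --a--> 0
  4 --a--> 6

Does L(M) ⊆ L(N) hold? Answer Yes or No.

The string aa is in L(M) but not in L(N).
So L(M) ⊄ L(N).

No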